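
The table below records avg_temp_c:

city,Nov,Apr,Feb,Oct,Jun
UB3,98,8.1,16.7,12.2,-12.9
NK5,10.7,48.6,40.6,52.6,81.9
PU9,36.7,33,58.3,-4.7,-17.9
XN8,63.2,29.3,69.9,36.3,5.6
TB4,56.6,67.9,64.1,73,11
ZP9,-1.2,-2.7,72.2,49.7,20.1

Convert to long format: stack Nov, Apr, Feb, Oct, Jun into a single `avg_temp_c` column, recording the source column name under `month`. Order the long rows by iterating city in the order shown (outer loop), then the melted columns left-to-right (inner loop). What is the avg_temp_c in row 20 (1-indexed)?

30 rows total (6 × 5). Row 20: index ⌊(20-1)/5⌋ = 3 into city → XN8; (20-1) mod 5 = 4 into the melted columns → Jun.
So row 20 is (XN8, Jun, 5.6); avg_temp_c = 5.6.

5.6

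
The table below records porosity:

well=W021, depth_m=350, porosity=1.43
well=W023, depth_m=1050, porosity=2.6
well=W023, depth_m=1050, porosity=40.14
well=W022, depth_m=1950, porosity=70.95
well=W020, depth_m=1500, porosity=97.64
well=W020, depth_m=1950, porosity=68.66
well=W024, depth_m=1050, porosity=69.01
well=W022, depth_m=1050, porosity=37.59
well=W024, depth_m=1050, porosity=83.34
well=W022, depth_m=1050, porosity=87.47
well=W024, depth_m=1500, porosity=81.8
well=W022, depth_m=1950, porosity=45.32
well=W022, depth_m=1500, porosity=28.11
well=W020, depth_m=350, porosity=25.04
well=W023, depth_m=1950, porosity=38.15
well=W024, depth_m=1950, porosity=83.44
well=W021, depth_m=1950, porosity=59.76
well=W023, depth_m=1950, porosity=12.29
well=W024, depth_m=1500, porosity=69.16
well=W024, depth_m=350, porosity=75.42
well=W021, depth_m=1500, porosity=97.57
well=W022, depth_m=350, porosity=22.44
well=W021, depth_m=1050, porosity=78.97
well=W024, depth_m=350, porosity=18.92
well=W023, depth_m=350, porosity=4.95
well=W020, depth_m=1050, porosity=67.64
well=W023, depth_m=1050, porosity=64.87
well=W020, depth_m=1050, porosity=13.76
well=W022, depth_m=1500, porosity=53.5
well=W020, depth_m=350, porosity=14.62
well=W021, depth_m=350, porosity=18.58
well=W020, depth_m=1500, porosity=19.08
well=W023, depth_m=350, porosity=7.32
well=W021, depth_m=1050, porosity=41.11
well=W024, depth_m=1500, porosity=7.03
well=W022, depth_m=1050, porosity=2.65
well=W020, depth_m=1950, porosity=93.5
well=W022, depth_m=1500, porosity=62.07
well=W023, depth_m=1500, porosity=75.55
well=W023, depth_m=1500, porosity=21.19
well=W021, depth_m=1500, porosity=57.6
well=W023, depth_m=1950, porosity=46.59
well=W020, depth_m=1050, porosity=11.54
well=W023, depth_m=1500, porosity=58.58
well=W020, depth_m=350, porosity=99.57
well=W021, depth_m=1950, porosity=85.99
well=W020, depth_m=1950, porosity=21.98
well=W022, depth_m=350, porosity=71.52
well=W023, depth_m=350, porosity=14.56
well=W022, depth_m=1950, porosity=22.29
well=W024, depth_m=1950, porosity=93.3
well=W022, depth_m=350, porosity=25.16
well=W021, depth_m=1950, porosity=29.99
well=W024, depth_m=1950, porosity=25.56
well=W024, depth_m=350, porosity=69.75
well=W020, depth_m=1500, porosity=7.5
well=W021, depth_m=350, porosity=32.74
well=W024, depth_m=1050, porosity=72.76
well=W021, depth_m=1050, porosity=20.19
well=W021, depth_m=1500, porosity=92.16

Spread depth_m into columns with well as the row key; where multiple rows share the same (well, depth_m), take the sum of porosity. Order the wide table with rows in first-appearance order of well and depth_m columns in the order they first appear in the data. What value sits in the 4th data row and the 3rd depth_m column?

184.14

With rows in first-appearance order of well, row 4 is well=W020. depth_m columns in first-appearance order: 350, 1050, 1950, 1500; column 3 is 1950.
Long rows with well=W020, depth_m=1950: 68.66 + 93.5 + 21.98 = 184.14.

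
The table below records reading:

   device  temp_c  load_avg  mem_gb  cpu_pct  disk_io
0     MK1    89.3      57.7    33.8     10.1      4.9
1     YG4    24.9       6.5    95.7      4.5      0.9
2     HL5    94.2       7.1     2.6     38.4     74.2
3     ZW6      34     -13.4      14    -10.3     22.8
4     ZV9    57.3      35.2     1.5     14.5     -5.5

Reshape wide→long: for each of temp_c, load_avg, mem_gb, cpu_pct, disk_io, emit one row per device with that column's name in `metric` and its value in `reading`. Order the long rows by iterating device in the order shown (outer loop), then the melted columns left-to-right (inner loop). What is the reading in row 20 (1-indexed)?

25 rows total (5 × 5). Row 20: index ⌊(20-1)/5⌋ = 3 into device → ZW6; (20-1) mod 5 = 4 into the melted columns → disk_io.
So row 20 is (ZW6, disk_io, 22.8); reading = 22.8.

22.8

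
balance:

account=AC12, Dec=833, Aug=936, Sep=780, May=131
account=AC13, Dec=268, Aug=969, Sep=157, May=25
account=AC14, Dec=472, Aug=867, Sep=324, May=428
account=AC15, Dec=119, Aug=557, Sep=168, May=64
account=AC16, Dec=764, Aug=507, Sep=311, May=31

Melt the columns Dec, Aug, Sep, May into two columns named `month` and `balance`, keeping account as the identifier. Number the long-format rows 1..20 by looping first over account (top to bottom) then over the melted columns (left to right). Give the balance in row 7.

20 rows total (5 × 4). Row 7: index ⌊(7-1)/4⌋ = 1 into account → AC13; (7-1) mod 4 = 2 into the melted columns → Sep.
So row 7 is (AC13, Sep, 157); balance = 157.

157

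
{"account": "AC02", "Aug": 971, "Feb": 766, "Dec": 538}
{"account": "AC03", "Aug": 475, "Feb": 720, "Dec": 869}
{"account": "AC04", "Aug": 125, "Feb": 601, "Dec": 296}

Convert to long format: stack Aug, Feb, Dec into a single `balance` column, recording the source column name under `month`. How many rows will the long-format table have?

9

3 account values × 3 melted columns = 9 rows.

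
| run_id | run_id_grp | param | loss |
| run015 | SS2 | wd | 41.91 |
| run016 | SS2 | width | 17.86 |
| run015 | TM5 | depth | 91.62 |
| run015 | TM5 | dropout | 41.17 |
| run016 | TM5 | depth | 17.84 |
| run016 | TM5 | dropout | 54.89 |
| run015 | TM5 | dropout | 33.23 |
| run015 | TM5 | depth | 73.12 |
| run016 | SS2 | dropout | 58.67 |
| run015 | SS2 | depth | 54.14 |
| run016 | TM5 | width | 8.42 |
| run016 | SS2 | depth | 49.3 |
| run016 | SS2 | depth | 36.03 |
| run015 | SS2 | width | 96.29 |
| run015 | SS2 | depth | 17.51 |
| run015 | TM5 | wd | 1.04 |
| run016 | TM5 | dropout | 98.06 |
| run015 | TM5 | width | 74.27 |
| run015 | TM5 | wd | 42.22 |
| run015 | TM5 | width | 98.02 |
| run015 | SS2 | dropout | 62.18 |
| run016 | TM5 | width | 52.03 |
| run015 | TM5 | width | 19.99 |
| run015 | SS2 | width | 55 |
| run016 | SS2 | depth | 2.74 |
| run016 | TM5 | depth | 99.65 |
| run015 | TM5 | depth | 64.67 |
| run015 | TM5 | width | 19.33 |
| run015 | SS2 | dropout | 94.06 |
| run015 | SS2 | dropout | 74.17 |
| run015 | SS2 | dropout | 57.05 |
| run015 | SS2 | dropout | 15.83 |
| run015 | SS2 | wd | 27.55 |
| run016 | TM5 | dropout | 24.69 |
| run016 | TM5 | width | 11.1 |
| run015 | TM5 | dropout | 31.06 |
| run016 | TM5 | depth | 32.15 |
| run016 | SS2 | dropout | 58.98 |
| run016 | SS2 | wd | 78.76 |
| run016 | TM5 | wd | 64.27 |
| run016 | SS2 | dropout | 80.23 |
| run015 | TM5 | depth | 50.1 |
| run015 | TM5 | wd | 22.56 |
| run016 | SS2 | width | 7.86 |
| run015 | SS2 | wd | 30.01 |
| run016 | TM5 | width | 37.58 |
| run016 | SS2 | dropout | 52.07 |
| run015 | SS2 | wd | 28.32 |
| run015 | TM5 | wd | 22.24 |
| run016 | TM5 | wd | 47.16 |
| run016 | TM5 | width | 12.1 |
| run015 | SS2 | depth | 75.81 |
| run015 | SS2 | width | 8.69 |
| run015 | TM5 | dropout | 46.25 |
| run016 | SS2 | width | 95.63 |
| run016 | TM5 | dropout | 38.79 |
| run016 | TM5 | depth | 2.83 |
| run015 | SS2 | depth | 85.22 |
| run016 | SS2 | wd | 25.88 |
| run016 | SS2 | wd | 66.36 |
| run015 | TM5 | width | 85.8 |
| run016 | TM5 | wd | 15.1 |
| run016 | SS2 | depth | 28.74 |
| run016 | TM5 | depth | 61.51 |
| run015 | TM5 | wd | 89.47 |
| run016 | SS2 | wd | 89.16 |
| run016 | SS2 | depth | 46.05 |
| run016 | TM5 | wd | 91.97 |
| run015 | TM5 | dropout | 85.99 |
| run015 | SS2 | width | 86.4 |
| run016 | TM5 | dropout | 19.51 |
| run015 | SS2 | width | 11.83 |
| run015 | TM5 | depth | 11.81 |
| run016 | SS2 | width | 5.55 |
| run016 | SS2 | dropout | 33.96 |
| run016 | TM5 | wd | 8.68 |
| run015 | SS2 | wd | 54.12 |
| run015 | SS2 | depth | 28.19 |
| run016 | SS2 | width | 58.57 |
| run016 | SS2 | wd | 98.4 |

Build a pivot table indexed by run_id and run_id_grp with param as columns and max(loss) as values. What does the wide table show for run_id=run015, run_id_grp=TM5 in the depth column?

Rows with run_id=run015, run_id_grp=TM5 and param=depth: loss values are 91.62, 73.12, 64.67, 50.1, 11.81.
max(91.62, 73.12, 64.67, 50.1, 11.81) = 91.62.

91.62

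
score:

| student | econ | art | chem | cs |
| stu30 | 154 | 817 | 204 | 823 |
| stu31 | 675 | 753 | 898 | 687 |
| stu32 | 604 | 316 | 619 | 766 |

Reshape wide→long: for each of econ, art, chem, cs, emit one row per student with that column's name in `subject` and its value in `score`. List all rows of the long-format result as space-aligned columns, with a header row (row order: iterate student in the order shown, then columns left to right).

student  subject  score
stu30    econ     154  
stu30    art      817  
stu30    chem     204  
stu30    cs       823  
stu31    econ     675  
stu31    art      753  
stu31    chem     898  
stu31    cs       687  
stu32    econ     604  
stu32    art      316  
stu32    chem     619  
stu32    cs       766  

Each (student, column) pair becomes one row: 3 × 4 = 12 rows.
For example, (stu30, econ) → score=154.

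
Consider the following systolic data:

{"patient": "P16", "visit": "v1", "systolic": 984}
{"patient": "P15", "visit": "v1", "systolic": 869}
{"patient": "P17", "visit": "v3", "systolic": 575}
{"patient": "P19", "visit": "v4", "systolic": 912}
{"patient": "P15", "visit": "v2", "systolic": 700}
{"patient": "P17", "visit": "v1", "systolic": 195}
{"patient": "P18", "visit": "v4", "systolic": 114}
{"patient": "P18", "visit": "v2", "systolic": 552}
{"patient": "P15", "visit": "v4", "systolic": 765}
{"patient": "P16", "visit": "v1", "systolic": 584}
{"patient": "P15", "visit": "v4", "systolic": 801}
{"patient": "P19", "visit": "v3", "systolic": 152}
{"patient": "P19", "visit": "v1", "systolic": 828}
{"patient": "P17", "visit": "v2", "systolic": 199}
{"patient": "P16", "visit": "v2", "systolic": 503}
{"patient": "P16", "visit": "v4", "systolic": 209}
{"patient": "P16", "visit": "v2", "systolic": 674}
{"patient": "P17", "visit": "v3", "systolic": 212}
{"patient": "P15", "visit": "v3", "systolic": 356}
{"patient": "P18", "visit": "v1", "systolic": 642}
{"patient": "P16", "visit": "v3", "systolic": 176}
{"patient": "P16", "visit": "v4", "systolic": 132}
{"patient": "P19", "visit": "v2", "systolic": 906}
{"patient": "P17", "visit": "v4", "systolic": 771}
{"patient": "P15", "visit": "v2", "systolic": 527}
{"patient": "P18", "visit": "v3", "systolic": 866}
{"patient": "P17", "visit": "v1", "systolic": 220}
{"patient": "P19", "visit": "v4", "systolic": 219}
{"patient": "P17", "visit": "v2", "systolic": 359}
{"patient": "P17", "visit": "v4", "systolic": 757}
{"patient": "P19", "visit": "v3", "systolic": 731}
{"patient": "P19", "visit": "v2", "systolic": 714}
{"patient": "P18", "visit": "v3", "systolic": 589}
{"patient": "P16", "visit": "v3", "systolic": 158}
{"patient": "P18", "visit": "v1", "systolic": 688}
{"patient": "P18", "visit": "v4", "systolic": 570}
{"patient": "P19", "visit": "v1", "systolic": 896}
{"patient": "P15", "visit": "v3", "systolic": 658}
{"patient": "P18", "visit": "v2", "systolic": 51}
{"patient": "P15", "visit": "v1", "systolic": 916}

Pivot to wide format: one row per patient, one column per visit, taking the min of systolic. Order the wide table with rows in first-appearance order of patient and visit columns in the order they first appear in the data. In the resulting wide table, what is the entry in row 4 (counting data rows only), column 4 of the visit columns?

714

With rows in first-appearance order of patient, row 4 is patient=P19. visit columns in first-appearance order: v1, v3, v4, v2; column 4 is v2.
Long rows with patient=P19, visit=v2: min(906, 714) = 714.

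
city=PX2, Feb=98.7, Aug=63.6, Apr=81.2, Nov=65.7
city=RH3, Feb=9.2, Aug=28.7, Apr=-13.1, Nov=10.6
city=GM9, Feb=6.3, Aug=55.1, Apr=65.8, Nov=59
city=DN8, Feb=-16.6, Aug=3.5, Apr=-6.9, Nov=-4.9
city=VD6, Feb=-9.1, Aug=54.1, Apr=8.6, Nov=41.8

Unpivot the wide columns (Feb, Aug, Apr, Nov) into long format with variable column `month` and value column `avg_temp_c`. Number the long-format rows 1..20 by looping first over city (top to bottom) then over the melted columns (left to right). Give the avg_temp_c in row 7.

-13.1

20 rows total (5 × 4). Row 7: index ⌊(7-1)/4⌋ = 1 into city → RH3; (7-1) mod 4 = 2 into the melted columns → Apr.
So row 7 is (RH3, Apr, -13.1); avg_temp_c = -13.1.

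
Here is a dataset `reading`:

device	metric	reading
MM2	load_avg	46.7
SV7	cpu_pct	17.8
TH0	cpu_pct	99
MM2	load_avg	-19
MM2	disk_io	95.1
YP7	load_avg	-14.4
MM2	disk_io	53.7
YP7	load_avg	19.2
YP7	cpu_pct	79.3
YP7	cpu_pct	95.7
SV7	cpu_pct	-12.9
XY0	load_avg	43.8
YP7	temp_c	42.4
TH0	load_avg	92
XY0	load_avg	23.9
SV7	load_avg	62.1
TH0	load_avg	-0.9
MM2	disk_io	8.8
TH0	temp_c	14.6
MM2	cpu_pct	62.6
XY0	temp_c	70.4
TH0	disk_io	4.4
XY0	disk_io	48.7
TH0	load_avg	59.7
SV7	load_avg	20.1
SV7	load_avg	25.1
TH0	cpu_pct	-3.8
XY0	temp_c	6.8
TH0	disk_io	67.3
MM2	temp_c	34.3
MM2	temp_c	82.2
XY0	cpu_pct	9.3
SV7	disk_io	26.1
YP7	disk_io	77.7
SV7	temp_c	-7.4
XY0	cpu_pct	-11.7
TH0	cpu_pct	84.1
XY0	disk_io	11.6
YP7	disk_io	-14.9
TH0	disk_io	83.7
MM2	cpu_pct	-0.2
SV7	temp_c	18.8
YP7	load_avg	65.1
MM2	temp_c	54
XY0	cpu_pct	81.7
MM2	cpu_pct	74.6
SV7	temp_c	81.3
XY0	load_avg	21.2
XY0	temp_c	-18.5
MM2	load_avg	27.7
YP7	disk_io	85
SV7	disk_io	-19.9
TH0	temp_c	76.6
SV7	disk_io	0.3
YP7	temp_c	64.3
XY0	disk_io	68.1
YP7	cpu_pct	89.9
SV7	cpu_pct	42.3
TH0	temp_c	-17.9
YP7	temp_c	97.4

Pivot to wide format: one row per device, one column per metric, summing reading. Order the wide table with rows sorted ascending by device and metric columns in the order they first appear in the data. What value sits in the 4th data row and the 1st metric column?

With rows sorted ascending by device, row 4 is device=XY0. metric columns in first-appearance order: load_avg, cpu_pct, disk_io, temp_c; column 1 is load_avg.
Long rows with device=XY0, metric=load_avg: 43.8 + 23.9 + 21.2 = 88.9.

88.9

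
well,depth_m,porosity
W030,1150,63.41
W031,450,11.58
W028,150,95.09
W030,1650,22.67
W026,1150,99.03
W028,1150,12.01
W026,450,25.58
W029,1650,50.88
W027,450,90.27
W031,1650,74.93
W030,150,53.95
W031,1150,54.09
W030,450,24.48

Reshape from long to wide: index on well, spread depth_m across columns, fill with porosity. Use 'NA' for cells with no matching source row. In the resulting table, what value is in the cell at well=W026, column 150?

NA

No long-format row has well=W026 and depth_m=150, so the cell is NA.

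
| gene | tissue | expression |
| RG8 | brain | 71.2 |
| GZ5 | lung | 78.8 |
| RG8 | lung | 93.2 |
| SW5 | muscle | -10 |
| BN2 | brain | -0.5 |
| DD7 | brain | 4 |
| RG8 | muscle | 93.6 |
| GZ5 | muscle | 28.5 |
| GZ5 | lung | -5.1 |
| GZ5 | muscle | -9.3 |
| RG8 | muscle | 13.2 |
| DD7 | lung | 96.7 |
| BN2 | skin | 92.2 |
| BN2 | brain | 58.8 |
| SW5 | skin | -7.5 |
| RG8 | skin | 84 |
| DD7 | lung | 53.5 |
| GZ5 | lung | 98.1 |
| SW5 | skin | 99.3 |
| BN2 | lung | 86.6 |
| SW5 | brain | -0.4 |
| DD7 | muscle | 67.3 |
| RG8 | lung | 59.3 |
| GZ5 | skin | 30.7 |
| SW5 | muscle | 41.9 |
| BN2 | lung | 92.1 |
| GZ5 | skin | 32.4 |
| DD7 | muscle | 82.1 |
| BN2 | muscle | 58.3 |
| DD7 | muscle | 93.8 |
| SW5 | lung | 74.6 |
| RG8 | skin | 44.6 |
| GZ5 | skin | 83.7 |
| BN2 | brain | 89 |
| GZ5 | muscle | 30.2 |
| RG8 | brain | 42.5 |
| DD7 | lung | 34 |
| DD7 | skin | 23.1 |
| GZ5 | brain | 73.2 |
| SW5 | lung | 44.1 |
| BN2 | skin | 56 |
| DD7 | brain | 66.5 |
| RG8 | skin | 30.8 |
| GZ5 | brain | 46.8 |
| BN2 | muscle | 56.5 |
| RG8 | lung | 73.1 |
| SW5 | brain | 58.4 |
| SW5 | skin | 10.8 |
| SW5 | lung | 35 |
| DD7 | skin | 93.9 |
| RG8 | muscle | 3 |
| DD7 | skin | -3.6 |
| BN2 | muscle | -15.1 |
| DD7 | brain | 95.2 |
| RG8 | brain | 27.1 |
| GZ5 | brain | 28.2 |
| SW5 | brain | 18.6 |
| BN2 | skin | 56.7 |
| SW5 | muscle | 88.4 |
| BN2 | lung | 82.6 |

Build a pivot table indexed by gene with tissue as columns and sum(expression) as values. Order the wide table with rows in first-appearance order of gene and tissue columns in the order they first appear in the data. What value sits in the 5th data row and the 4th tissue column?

With rows in first-appearance order of gene, row 5 is gene=DD7. tissue columns in first-appearance order: brain, lung, muscle, skin; column 4 is skin.
Long rows with gene=DD7, tissue=skin: 23.1 + 93.9 + -3.6 = 113.4.

113.4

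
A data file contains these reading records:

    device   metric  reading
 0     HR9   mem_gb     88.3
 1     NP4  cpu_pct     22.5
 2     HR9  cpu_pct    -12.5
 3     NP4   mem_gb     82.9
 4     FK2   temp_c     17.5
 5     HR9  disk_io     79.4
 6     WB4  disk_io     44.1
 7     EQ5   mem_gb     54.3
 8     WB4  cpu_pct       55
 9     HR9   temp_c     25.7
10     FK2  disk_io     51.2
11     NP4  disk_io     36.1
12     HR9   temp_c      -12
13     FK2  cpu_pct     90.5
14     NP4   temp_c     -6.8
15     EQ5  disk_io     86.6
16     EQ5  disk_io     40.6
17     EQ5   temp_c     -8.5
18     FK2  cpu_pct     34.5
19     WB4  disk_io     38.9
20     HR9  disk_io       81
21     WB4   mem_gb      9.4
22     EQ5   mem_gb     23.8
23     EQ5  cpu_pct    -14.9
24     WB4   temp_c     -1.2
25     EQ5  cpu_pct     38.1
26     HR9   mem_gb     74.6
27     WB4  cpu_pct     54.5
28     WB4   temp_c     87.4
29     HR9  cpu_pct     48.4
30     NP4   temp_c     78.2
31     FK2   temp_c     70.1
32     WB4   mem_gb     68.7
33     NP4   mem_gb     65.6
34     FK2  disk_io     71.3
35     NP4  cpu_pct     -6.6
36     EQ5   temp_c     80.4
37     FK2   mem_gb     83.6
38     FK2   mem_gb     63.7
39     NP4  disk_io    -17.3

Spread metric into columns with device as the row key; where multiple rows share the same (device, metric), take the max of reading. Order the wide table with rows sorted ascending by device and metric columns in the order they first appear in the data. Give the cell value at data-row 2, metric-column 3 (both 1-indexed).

70.1

With rows sorted ascending by device, row 2 is device=FK2. metric columns in first-appearance order: mem_gb, cpu_pct, temp_c, disk_io; column 3 is temp_c.
Long rows with device=FK2, metric=temp_c: max(17.5, 70.1) = 70.1.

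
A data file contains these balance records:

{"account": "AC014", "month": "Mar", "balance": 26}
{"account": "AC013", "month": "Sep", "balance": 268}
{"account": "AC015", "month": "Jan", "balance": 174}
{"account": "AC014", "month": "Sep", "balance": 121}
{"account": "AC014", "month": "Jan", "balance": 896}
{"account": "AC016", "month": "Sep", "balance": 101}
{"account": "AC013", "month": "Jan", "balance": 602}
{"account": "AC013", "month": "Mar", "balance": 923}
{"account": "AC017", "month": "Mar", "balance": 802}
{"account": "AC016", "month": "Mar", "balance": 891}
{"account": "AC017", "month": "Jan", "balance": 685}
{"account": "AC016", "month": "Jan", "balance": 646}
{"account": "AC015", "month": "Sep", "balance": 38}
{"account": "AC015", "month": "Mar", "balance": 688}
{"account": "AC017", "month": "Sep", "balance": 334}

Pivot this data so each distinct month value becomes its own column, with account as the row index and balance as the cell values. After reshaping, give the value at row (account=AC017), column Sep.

Wide layout: rows indexed by account, columns are the 3 distinct month values (Mar, Sep, Jan).
Cell (account=AC017, month=Sep) draws from the long row where account=AC017 and month=Sep, which has balance=334.

334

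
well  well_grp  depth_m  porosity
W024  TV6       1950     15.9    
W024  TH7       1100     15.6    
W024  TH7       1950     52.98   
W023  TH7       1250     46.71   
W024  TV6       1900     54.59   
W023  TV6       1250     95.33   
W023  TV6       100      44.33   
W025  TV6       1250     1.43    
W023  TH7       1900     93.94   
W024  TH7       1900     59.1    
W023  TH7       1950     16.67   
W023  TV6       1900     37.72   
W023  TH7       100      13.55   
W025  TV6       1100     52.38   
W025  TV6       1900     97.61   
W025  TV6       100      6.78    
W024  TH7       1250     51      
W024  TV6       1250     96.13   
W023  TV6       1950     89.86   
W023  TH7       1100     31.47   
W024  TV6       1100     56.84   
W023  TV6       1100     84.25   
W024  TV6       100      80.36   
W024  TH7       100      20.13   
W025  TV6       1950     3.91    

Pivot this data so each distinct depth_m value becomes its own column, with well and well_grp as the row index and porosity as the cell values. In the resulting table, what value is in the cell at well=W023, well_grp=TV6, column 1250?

95.33

Wide layout: rows indexed by well and well_grp, columns are the 5 distinct depth_m values (1950, 1100, 1250, 1900, 100).
Cell (well=W023, well_grp=TV6, depth_m=1250) draws from the long row where well=W023, well_grp=TV6 and depth_m=1250, which has porosity=95.33.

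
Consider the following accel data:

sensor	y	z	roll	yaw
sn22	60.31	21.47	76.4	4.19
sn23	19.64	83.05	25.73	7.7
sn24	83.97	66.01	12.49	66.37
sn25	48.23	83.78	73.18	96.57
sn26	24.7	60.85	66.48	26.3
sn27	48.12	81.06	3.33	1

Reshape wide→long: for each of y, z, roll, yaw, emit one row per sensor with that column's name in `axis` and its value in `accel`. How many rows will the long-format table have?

24

6 sensor values × 4 melted columns = 24 rows.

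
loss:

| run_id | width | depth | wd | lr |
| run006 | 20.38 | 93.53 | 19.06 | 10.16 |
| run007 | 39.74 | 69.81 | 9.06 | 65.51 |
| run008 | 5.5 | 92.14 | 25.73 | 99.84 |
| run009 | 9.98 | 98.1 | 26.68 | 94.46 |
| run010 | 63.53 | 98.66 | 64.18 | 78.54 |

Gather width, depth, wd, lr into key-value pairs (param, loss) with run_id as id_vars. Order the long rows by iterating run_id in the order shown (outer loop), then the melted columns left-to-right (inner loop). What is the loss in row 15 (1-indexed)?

20 rows total (5 × 4). Row 15: index ⌊(15-1)/4⌋ = 3 into run_id → run009; (15-1) mod 4 = 2 into the melted columns → wd.
So row 15 is (run009, wd, 26.68); loss = 26.68.

26.68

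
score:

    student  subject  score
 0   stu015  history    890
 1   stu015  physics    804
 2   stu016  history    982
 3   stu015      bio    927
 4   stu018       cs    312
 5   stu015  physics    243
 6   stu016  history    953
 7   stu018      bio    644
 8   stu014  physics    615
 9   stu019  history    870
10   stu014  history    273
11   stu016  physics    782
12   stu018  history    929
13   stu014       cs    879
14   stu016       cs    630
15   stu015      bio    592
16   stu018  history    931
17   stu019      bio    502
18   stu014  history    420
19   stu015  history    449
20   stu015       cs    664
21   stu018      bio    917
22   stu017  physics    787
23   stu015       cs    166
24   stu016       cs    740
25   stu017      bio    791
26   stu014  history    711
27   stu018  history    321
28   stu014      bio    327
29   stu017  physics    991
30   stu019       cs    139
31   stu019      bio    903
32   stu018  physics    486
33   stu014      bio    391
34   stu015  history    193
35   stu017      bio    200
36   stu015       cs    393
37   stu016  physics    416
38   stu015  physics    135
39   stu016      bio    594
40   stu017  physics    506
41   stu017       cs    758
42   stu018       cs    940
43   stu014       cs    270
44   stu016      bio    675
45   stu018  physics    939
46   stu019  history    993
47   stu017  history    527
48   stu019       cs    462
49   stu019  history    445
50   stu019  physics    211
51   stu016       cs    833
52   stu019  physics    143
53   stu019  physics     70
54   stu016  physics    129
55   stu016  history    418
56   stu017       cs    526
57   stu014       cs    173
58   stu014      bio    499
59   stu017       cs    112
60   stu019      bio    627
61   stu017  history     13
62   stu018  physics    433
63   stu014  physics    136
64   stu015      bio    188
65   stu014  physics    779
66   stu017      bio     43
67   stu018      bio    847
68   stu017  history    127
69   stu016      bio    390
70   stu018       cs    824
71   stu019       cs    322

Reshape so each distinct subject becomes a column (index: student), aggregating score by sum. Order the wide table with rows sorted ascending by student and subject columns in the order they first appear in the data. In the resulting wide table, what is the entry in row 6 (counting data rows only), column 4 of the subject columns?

With rows sorted ascending by student, row 6 is student=stu019. subject columns in first-appearance order: history, physics, bio, cs; column 4 is cs.
Long rows with student=stu019, subject=cs: 139 + 462 + 322 = 923.

923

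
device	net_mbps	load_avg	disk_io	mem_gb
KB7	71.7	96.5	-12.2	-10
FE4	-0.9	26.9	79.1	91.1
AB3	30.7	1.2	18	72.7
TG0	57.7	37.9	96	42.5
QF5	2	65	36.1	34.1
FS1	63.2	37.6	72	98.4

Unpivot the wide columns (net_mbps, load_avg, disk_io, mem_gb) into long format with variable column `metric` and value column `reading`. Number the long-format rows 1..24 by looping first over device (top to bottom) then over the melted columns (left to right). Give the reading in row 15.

96

24 rows total (6 × 4). Row 15: index ⌊(15-1)/4⌋ = 3 into device → TG0; (15-1) mod 4 = 2 into the melted columns → disk_io.
So row 15 is (TG0, disk_io, 96); reading = 96.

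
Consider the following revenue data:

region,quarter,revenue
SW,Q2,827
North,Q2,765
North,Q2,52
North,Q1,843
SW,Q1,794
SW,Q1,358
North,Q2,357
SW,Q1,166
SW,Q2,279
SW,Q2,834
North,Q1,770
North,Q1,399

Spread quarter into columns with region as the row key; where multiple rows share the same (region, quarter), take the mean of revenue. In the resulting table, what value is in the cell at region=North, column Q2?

391.33

Rows with region=North and quarter=Q2: revenue values are 765, 52, 357.
(765 + 52 + 357) / 3 = 391.33.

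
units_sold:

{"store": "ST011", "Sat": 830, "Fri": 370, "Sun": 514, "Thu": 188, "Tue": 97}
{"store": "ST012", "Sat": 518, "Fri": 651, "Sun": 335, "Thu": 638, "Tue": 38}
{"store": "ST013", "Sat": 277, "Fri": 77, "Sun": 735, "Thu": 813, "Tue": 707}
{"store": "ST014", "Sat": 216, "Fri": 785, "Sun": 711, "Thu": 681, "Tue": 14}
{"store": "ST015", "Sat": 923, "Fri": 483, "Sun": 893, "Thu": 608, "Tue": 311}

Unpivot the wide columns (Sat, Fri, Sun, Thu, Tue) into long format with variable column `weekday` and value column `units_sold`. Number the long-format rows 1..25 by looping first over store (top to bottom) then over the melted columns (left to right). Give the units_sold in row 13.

735

25 rows total (5 × 5). Row 13: index ⌊(13-1)/5⌋ = 2 into store → ST013; (13-1) mod 5 = 2 into the melted columns → Sun.
So row 13 is (ST013, Sun, 735); units_sold = 735.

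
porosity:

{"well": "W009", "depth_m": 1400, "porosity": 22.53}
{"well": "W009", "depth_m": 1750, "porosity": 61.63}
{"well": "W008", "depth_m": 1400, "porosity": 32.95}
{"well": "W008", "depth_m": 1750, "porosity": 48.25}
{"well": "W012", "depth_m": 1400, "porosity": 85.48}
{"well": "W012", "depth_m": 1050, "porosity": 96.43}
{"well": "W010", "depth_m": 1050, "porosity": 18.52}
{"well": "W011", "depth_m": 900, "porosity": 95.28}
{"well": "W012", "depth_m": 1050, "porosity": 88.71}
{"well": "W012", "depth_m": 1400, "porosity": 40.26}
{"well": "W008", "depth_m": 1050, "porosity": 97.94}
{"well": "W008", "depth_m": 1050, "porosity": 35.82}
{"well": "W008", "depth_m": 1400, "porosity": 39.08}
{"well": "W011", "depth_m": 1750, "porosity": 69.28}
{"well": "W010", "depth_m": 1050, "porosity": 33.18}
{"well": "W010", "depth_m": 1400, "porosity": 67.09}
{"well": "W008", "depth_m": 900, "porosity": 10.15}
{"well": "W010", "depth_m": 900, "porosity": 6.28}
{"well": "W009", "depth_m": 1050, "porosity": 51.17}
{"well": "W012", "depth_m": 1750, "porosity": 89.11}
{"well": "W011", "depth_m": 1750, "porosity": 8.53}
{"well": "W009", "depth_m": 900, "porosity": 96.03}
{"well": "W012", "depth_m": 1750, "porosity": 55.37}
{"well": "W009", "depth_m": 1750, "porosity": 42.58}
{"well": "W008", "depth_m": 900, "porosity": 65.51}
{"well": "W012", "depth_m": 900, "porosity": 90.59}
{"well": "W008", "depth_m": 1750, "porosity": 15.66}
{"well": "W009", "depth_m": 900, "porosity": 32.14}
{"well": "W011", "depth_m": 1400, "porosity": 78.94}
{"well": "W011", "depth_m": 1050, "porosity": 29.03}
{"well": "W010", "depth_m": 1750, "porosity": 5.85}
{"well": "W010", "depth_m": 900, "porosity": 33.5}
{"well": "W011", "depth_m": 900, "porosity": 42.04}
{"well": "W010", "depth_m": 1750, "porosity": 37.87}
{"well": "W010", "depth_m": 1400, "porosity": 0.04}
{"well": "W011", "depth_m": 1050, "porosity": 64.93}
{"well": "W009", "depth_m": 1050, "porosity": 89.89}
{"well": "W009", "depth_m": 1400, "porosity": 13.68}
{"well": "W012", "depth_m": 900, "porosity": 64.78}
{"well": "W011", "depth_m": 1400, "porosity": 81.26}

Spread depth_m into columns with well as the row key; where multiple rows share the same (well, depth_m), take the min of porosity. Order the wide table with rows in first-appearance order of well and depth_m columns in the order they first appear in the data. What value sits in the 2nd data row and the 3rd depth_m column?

35.82

With rows in first-appearance order of well, row 2 is well=W008. depth_m columns in first-appearance order: 1400, 1750, 1050, 900; column 3 is 1050.
Long rows with well=W008, depth_m=1050: min(97.94, 35.82) = 35.82.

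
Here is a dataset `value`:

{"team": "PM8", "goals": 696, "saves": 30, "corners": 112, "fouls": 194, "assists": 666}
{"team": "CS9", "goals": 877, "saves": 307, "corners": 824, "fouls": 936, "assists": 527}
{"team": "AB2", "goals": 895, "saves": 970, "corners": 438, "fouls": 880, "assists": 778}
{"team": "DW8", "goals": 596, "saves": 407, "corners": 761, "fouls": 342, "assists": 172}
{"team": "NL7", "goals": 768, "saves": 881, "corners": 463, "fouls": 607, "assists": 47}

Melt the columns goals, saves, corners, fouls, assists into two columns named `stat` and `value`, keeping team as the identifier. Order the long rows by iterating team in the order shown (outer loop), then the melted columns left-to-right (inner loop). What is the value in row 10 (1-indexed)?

527

25 rows total (5 × 5). Row 10: index ⌊(10-1)/5⌋ = 1 into team → CS9; (10-1) mod 5 = 4 into the melted columns → assists.
So row 10 is (CS9, assists, 527); value = 527.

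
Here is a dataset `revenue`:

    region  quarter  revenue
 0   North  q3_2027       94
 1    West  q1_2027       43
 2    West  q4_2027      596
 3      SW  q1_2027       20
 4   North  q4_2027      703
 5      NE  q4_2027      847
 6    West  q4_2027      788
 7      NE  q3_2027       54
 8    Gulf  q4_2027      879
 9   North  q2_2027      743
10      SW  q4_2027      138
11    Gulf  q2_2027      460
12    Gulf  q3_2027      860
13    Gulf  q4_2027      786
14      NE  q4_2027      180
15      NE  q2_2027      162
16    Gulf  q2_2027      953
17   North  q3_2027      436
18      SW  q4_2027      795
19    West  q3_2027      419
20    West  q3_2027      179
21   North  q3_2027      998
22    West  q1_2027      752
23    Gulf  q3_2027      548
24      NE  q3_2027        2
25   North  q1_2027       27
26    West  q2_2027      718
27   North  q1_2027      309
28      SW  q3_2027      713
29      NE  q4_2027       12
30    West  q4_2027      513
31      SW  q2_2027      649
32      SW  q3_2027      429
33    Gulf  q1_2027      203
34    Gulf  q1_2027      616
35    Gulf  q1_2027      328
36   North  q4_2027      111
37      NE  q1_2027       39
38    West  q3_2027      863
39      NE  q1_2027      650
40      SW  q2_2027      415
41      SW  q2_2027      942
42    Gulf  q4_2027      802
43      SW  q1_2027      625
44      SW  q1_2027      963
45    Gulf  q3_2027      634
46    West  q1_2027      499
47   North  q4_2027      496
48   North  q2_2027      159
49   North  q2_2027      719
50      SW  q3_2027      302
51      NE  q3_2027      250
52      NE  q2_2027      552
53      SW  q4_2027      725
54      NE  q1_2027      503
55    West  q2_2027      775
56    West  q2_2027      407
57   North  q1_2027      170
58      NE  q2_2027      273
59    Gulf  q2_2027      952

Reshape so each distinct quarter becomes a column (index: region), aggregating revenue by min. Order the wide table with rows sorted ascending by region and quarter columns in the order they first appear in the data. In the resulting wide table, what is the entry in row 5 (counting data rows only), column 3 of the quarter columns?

With rows sorted ascending by region, row 5 is region=West. quarter columns in first-appearance order: q3_2027, q1_2027, q4_2027, q2_2027; column 3 is q4_2027.
Long rows with region=West, quarter=q4_2027: min(596, 788, 513) = 513.

513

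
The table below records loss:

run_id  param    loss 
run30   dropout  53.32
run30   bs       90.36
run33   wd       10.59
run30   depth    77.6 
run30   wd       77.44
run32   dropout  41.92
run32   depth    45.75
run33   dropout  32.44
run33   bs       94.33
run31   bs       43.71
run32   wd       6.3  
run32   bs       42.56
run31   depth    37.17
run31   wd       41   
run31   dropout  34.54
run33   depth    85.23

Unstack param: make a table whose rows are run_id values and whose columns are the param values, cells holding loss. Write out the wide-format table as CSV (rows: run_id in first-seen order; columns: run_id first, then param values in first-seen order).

Columns: run_id plus the 4 distinct param values (dropout, bs, wd, depth).
For example, row run30 column dropout takes loss=53.32 from the long row (run30, dropout).

run_id,dropout,bs,wd,depth
run30,53.32,90.36,77.44,77.6
run33,32.44,94.33,10.59,85.23
run32,41.92,42.56,6.3,45.75
run31,34.54,43.71,41,37.17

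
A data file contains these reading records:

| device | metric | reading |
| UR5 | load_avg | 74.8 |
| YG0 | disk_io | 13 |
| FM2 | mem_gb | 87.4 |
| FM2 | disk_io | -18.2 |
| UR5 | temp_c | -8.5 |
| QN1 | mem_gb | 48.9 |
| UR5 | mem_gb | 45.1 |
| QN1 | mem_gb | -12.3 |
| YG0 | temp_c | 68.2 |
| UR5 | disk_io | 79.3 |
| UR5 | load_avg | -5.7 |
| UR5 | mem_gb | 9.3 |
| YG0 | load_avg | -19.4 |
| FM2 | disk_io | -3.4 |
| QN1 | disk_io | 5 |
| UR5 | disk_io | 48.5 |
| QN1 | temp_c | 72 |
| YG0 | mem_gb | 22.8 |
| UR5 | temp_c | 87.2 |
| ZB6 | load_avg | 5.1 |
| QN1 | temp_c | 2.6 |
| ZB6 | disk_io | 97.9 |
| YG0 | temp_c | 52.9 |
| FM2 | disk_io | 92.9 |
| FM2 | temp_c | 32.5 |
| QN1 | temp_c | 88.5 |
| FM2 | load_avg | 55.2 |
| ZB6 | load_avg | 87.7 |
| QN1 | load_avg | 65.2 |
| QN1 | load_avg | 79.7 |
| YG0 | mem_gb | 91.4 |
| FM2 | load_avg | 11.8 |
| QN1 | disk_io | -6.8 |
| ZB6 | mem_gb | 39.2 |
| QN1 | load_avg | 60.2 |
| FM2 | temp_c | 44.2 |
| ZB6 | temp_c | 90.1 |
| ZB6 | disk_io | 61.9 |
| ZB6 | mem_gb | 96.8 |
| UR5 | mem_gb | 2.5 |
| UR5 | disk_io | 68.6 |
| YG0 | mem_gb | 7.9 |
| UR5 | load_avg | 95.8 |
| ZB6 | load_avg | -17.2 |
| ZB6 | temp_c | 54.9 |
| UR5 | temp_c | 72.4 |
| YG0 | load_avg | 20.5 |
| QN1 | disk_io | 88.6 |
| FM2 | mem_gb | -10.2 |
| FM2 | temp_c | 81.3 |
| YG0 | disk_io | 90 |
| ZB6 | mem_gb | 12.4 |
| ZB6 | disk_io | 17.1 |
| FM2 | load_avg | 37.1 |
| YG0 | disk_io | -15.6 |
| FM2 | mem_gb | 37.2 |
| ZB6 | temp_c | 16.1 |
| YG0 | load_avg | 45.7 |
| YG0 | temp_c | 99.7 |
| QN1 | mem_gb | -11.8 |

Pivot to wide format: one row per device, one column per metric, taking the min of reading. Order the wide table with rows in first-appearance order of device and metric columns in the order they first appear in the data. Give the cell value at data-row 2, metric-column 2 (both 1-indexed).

With rows in first-appearance order of device, row 2 is device=YG0. metric columns in first-appearance order: load_avg, disk_io, mem_gb, temp_c; column 2 is disk_io.
Long rows with device=YG0, metric=disk_io: min(13, 90, -15.6) = -15.6.

-15.6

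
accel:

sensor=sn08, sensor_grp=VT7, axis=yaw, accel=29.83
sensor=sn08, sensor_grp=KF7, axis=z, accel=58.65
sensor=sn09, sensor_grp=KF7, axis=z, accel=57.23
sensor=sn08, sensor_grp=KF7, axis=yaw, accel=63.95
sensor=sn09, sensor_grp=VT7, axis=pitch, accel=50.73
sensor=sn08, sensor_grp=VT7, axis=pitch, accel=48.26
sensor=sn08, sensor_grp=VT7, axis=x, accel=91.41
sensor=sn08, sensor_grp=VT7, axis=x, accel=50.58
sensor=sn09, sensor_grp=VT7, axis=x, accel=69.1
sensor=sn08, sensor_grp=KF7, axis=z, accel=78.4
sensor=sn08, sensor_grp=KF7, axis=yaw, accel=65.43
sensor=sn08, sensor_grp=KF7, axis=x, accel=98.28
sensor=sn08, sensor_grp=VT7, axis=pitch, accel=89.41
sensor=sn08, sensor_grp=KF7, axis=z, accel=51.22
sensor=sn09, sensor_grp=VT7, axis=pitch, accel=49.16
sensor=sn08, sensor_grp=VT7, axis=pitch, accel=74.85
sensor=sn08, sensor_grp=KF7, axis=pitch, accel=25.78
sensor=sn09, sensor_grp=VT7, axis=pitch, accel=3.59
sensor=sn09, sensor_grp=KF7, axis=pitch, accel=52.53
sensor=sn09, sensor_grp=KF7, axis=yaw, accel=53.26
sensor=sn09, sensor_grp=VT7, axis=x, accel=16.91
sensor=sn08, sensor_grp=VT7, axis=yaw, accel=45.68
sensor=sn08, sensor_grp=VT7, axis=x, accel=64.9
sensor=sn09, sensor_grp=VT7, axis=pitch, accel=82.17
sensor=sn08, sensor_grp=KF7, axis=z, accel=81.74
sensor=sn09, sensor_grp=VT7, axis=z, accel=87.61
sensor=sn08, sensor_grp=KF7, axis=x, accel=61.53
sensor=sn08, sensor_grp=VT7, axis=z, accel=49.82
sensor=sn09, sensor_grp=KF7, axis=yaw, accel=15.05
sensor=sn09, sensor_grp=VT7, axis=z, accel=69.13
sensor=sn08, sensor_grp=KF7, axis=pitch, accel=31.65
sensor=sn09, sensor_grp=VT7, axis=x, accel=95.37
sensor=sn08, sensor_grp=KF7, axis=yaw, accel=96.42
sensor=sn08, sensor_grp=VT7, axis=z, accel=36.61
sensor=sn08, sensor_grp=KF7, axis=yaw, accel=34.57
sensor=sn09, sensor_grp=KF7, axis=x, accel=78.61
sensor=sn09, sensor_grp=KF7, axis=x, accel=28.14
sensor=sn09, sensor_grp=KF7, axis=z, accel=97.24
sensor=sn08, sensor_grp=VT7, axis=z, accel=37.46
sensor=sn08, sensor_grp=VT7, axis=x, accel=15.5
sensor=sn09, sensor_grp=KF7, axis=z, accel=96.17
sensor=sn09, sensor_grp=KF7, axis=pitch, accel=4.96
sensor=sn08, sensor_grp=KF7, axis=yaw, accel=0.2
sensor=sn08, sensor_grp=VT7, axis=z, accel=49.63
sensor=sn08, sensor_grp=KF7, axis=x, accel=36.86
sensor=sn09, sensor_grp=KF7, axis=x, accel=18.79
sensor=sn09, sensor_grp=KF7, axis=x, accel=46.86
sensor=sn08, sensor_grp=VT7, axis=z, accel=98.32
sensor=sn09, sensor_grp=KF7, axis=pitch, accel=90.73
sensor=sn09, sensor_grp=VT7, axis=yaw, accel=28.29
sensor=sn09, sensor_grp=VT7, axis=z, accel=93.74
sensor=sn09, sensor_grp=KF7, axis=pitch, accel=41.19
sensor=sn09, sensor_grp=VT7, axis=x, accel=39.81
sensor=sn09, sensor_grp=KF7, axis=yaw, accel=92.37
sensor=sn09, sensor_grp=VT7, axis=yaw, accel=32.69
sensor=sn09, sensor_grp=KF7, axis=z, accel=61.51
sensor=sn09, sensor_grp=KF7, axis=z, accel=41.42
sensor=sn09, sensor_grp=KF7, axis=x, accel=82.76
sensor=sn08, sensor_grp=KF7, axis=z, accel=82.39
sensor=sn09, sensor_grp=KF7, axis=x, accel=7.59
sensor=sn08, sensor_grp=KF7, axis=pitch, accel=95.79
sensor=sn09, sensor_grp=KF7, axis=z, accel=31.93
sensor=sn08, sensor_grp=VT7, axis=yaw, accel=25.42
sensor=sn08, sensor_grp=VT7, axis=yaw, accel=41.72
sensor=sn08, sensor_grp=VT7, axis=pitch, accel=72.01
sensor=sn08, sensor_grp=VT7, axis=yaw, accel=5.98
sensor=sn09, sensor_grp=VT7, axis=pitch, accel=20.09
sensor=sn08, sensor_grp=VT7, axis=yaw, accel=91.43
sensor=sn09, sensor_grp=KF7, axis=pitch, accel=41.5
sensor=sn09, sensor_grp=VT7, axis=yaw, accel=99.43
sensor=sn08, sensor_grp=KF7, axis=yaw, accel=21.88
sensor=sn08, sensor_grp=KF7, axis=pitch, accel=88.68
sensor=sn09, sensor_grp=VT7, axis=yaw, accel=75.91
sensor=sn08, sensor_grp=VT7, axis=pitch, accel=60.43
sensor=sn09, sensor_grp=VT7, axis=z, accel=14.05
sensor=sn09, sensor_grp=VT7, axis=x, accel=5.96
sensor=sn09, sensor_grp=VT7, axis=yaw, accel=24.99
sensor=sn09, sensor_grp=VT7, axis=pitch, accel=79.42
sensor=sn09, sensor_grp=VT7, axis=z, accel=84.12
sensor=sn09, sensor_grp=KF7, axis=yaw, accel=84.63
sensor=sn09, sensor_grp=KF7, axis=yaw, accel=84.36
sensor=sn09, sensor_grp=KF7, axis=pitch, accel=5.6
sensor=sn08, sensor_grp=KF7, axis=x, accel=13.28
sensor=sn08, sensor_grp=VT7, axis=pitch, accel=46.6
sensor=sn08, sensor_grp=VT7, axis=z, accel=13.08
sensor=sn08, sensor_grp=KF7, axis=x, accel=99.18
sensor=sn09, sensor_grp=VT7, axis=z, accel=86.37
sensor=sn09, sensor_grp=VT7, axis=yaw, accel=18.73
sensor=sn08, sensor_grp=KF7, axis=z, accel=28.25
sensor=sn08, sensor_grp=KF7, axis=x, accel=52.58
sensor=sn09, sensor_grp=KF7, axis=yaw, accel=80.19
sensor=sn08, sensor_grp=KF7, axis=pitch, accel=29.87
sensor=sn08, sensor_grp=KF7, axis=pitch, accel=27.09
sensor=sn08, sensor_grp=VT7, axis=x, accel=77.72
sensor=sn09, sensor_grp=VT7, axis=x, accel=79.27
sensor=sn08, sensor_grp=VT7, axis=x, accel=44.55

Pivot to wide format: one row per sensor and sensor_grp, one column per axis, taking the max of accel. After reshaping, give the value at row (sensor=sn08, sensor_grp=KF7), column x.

Rows with sensor=sn08, sensor_grp=KF7 and axis=x: accel values are 98.28, 61.53, 36.86, 13.28, 99.18, 52.58.
max(98.28, 61.53, 36.86, 13.28, 99.18, 52.58) = 99.18.

99.18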